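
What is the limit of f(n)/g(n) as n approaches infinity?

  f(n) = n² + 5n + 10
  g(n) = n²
1

Since n² + 5n + 10 and n² have the same growth rate (O(n²)),
the ratio converges to a constant: 1.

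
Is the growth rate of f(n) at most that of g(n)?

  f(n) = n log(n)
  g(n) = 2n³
True

f(n) = n log(n) is O(n log n), and g(n) = 2n³ is O(n³).
Since O(n log n) ⊆ O(n³) (f grows no faster than g), f(n) = O(g(n)) is true.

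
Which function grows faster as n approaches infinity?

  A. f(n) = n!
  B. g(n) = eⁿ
A

f(n) = n! is O(n!), while g(n) = eⁿ is O(eⁿ).
Since O(n!) grows faster than O(eⁿ), f(n) dominates.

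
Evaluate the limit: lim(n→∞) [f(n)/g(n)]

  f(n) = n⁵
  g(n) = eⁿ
0

Since n⁵ (O(n⁵)) grows slower than eⁿ (O(eⁿ)),
the ratio f(n)/g(n) → 0 as n → ∞.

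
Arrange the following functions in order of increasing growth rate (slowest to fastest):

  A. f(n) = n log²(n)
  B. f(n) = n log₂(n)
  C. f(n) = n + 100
C < B < A

Comparing growth rates:
C = n + 100 is O(n)
B = n log₂(n) is O(n log n)
A = n log²(n) is O(n log² n)

Therefore, the order from slowest to fastest is: C < B < A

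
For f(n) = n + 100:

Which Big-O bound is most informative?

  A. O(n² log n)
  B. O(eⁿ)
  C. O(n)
C

f(n) = n + 100 is O(n).
All listed options are valid Big-O bounds (upper bounds),
but O(n) is the tightest (smallest valid bound).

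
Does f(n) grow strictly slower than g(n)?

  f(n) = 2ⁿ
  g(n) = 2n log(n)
False

f(n) = 2ⁿ is O(2ⁿ), and g(n) = 2n log(n) is O(n log n).
Since O(2ⁿ) grows faster than or equal to O(n log n), f(n) = o(g(n)) is false.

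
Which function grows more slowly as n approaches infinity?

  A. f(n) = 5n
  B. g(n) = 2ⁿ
A

f(n) = 5n is O(n), while g(n) = 2ⁿ is O(2ⁿ).
Since O(n) grows slower than O(2ⁿ), f(n) is dominated.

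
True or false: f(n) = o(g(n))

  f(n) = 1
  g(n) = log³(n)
True

f(n) = 1 is O(1), and g(n) = log³(n) is O(log³ n).
Since O(1) grows strictly slower than O(log³ n), f(n) = o(g(n)) is true.
This means lim(n→∞) f(n)/g(n) = 0.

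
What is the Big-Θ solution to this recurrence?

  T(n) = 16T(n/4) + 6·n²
Θ(n² log n)

Master Theorem: a = 16, b = 4, f(n) = 6·n².
Compute the critical exponent d = log₄(16) = 2.
Compare f(n) = Θ(n²) against n^d:
  k = 2 = d, so f(n) = Θ(n^d) — Case 2.
  Work is balanced across levels: T(n) = Θ(n^d log n) = Θ(n² log n).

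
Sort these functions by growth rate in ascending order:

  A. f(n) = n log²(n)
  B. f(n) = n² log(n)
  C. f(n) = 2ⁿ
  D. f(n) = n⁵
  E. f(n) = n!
A < B < D < C < E

Comparing growth rates:
A = n log²(n) is O(n log² n)
B = n² log(n) is O(n² log n)
D = n⁵ is O(n⁵)
C = 2ⁿ is O(2ⁿ)
E = n! is O(n!)

Therefore, the order from slowest to fastest is: A < B < D < C < E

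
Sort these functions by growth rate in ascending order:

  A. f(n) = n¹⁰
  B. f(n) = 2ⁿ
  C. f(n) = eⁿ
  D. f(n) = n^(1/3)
D < A < B < C

Comparing growth rates:
D = n^(1/3) is O(n^(1/3))
A = n¹⁰ is O(n¹⁰)
B = 2ⁿ is O(2ⁿ)
C = eⁿ is O(eⁿ)

Therefore, the order from slowest to fastest is: D < A < B < C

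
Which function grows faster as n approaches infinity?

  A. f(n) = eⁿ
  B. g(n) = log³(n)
A

f(n) = eⁿ is O(eⁿ), while g(n) = log³(n) is O(log³ n).
Since O(eⁿ) grows faster than O(log³ n), f(n) dominates.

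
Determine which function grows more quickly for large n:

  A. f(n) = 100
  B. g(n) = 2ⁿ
B

f(n) = 100 is O(1), while g(n) = 2ⁿ is O(2ⁿ).
Since O(2ⁿ) grows faster than O(1), g(n) dominates.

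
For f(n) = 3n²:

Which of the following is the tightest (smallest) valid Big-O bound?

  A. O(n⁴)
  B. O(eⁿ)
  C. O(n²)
C

f(n) = 3n² is O(n²).
All listed options are valid Big-O bounds (upper bounds),
but O(n²) is the tightest (smallest valid bound).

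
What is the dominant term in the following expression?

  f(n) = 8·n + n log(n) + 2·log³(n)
n log(n)

Looking at each term:
  - 8·n is O(n)
  - n log(n) is O(n log n)
  - 2·log³(n) is O(log³ n)

The term n log(n) (O(n log n)) grows fastest and dominates all others.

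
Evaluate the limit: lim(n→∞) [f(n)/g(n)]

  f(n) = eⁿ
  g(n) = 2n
∞

Since eⁿ (O(eⁿ)) grows faster than 2n (O(n)),
the ratio f(n)/g(n) → ∞ as n → ∞.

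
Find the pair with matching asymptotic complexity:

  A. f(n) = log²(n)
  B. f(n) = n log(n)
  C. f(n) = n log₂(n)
B and C

Examining each function:
  A. log²(n) is O(log² n)
  B. n log(n) is O(n log n)
  C. n log₂(n) is O(n log n)

Functions B and C both have the same complexity class.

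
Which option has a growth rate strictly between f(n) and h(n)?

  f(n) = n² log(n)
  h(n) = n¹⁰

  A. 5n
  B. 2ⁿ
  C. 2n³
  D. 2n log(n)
C

We need g(n) with n² log(n) = o(g(n)) and g(n) = o(n¹⁰), i.e. O(n² log n) ≺ g ≺ O(n¹⁰).
Check each option:
  A. 5n — O(n) does not grow strictly faster than f(n)
  B. 2ⁿ — O(2ⁿ) does not grow strictly slower than h(n)
  C. 2n³ — O(n³) is strictly between O(n² log n) and O(n¹⁰) ✓
  D. 2n log(n) — O(n log n) does not grow strictly faster than f(n)

Only option C (2n³) lies strictly between.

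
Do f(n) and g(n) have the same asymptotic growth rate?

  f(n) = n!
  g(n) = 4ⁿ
False

f(n) = n! is O(n!), and g(n) = 4ⁿ is O(4ⁿ).
Since they have different growth rates, f(n) = Θ(g(n)) is false.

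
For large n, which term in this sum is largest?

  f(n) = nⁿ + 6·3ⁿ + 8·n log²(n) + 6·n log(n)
nⁿ

Looking at each term:
  - nⁿ is O(nⁿ)
  - 6·3ⁿ is O(3ⁿ)
  - 8·n log²(n) is O(n log² n)
  - 6·n log(n) is O(n log n)

The term nⁿ (O(nⁿ)) grows fastest and dominates all others.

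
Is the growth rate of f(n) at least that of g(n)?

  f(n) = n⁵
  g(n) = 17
True

f(n) = n⁵ is O(n⁵), and g(n) = 17 is O(1).
Since O(n⁵) grows at least as fast as O(1), f(n) = Ω(g(n)) is true.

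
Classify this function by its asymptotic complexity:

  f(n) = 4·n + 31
O(n)

The dominant term in 4·n + 31 is 4·n, which is Θ(n).
Lower-order terms (31) are asymptotically negligible.
Constants are absorbed, so the tightest bound is O(n).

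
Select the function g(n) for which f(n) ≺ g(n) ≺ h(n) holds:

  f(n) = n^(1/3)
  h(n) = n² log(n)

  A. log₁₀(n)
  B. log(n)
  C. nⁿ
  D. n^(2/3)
D

We need g(n) with n^(1/3) = o(g(n)) and g(n) = o(n² log(n)), i.e. O(n^(1/3)) ≺ g ≺ O(n² log n).
Check each option:
  A. log₁₀(n) — O(log n) does not grow strictly faster than f(n)
  B. log(n) — O(log n) does not grow strictly faster than f(n)
  C. nⁿ — O(nⁿ) does not grow strictly slower than h(n)
  D. n^(2/3) — O(n^(2/3)) is strictly between O(n^(1/3)) and O(n² log n) ✓

Only option D (n^(2/3)) lies strictly between.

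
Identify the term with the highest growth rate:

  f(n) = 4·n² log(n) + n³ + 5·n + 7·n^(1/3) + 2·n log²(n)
n³

Looking at each term:
  - 4·n² log(n) is O(n² log n)
  - n³ is O(n³)
  - 5·n is O(n)
  - 7·n^(1/3) is O(n^(1/3))
  - 2·n log²(n) is O(n log² n)

The term n³ (O(n³)) grows fastest and dominates all others.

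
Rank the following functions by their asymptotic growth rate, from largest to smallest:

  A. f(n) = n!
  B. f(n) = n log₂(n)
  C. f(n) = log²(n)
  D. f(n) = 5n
A > B > D > C

Comparing growth rates:
A = n! is O(n!)
B = n log₂(n) is O(n log n)
D = 5n is O(n)
C = log²(n) is O(log² n)

Therefore, the order from fastest to slowest is: A > B > D > C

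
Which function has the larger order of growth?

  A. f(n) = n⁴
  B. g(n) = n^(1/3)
A

f(n) = n⁴ is O(n⁴), while g(n) = n^(1/3) is O(n^(1/3)).
Since O(n⁴) grows faster than O(n^(1/3)), f(n) dominates.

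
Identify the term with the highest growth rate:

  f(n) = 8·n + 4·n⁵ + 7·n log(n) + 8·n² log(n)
4·n⁵

Looking at each term:
  - 8·n is O(n)
  - 4·n⁵ is O(n⁵)
  - 7·n log(n) is O(n log n)
  - 8·n² log(n) is O(n² log n)

The term 4·n⁵ (O(n⁵)) grows fastest and dominates all others.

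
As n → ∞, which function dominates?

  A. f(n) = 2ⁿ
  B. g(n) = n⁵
A

f(n) = 2ⁿ is O(2ⁿ), while g(n) = n⁵ is O(n⁵).
Since O(2ⁿ) grows faster than O(n⁵), f(n) dominates.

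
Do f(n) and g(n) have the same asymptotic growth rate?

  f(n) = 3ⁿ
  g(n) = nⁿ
False

f(n) = 3ⁿ is O(3ⁿ), and g(n) = nⁿ is O(nⁿ).
Since they have different growth rates, f(n) = Θ(g(n)) is false.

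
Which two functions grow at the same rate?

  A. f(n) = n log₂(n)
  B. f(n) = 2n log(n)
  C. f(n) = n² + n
A and B

Examining each function:
  A. n log₂(n) is O(n log n)
  B. 2n log(n) is O(n log n)
  C. n² + n is O(n²)

Functions A and B both have the same complexity class.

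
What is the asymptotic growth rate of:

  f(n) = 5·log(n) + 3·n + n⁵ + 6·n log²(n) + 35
Θ(n⁵)

Order the terms by growth rate: 35 ≺ 5·log(n) ≺ 3·n ≺ 6·n log²(n) ≺ n⁵.
The fastest-growing term n⁵ dominates as n → ∞; dropping its constant factor gives Θ(n⁵).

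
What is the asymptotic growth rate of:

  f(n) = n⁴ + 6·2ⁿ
Θ(2ⁿ)

Order the terms by growth rate: n⁴ ≺ 6·2ⁿ.
The fastest-growing term 6·2ⁿ dominates as n → ∞; dropping its constant factor gives Θ(2ⁿ).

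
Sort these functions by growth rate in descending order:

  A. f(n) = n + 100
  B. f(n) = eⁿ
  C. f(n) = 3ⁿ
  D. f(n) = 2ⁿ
C > B > D > A

Comparing growth rates:
C = 3ⁿ is O(3ⁿ)
B = eⁿ is O(eⁿ)
D = 2ⁿ is O(2ⁿ)
A = n + 100 is O(n)

Therefore, the order from fastest to slowest is: C > B > D > A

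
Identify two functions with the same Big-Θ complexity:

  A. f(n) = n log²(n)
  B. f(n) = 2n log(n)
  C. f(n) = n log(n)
B and C

Examining each function:
  A. n log²(n) is O(n log² n)
  B. 2n log(n) is O(n log n)
  C. n log(n) is O(n log n)

Functions B and C both have the same complexity class.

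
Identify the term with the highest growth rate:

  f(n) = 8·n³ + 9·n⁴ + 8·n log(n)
9·n⁴

Looking at each term:
  - 8·n³ is O(n³)
  - 9·n⁴ is O(n⁴)
  - 8·n log(n) is O(n log n)

The term 9·n⁴ (O(n⁴)) grows fastest and dominates all others.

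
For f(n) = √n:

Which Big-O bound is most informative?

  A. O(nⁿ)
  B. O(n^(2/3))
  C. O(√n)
C

f(n) = √n is O(√n).
All listed options are valid Big-O bounds (upper bounds),
but O(√n) is the tightest (smallest valid bound).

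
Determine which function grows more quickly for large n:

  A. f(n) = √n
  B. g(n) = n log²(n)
B

f(n) = √n is O(√n), while g(n) = n log²(n) is O(n log² n).
Since O(n log² n) grows faster than O(√n), g(n) dominates.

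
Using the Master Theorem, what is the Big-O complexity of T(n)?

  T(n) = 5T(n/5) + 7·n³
Θ(n³)

Master Theorem: a = 5, b = 5, f(n) = 7·n³.
Compute the critical exponent d = log₅(5) = 1.
Compare f(n) = Θ(n³) against n^d:
  k = 3 > d = 1, so f(n) = Ω(n^(d+ε)) — Case 3.
  Regularity: a·(n/b)^3/n^3 = a/b^3 = 5/125 < 1 ✓.
  The top-level work dominates: T(n) = Θ(f(n)) = Θ(n³).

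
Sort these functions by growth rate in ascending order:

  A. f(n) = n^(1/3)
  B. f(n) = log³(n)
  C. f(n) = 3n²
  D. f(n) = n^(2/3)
B < A < D < C

Comparing growth rates:
B = log³(n) is O(log³ n)
A = n^(1/3) is O(n^(1/3))
D = n^(2/3) is O(n^(2/3))
C = 3n² is O(n²)

Therefore, the order from slowest to fastest is: B < A < D < C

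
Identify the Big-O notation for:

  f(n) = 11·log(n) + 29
O(log n)

The dominant term in 11·log(n) + 29 is 11·log(n), which is Θ(log n).
Lower-order terms (29) are asymptotically negligible.
Constants are absorbed, so the tightest bound is O(log n).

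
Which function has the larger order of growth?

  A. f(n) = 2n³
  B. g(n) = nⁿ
B

f(n) = 2n³ is O(n³), while g(n) = nⁿ is O(nⁿ).
Since O(nⁿ) grows faster than O(n³), g(n) dominates.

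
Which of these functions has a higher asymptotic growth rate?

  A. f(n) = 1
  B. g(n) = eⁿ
B

f(n) = 1 is O(1), while g(n) = eⁿ is O(eⁿ).
Since O(eⁿ) grows faster than O(1), g(n) dominates.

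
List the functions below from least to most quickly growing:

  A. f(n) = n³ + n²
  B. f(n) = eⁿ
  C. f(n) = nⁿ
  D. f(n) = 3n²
D < A < B < C

Comparing growth rates:
D = 3n² is O(n²)
A = n³ + n² is O(n³)
B = eⁿ is O(eⁿ)
C = nⁿ is O(nⁿ)

Therefore, the order from slowest to fastest is: D < A < B < C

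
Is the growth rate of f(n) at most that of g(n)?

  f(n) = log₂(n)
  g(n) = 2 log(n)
True

f(n) = log₂(n) and g(n) = 2 log(n) are both O(log n).
Big-O permits equal growth rates (f ≤ c·g for some c), so f(n) = O(g(n)) is true.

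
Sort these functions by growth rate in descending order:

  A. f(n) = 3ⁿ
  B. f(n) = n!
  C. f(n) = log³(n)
B > A > C

Comparing growth rates:
B = n! is O(n!)
A = 3ⁿ is O(3ⁿ)
C = log³(n) is O(log³ n)

Therefore, the order from fastest to slowest is: B > A > C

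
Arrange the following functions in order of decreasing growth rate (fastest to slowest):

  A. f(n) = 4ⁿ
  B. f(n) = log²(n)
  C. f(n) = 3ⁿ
A > C > B

Comparing growth rates:
A = 4ⁿ is O(4ⁿ)
C = 3ⁿ is O(3ⁿ)
B = log²(n) is O(log² n)

Therefore, the order from fastest to slowest is: A > C > B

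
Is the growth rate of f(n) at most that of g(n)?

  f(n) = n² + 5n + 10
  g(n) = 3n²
True

f(n) = n² + 5n + 10 and g(n) = 3n² are both O(n²).
Big-O permits equal growth rates (f ≤ c·g for some c), so f(n) = O(g(n)) is true.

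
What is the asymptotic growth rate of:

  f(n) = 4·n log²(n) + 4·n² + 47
Θ(n²)

Order the terms by growth rate: 47 ≺ 4·n log²(n) ≺ 4·n².
The fastest-growing term 4·n² dominates as n → ∞; dropping its constant factor gives Θ(n²).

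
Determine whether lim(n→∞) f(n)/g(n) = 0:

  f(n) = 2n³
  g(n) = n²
False

f(n) = 2n³ is O(n³), and g(n) = n² is O(n²).
Since O(n³) grows faster than or equal to O(n²), f(n) = o(g(n)) is false.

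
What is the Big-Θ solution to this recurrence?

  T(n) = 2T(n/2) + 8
Θ(n)

Master Theorem: a = 2, b = 2, f(n) = 8.
Compute the critical exponent d = log₂(2) = 1.
Compare f(n) = Θ(1) against n^d:
  k = 0 < d = 1, so f(n) = O(n^(d-ε)) — Case 1.
  The recursion cost dominates: T(n) = Θ(n^d) = Θ(n).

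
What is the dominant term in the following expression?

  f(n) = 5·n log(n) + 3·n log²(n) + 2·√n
3·n log²(n)

Looking at each term:
  - 5·n log(n) is O(n log n)
  - 3·n log²(n) is O(n log² n)
  - 2·√n is O(√n)

The term 3·n log²(n) (O(n log² n)) grows fastest and dominates all others.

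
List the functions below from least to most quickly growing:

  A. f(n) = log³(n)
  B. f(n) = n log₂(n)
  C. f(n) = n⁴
A < B < C

Comparing growth rates:
A = log³(n) is O(log³ n)
B = n log₂(n) is O(n log n)
C = n⁴ is O(n⁴)

Therefore, the order from slowest to fastest is: A < B < C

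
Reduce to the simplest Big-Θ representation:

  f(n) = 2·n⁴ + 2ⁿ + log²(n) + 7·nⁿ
Θ(nⁿ)

Order the terms by growth rate: log²(n) ≺ 2·n⁴ ≺ 2ⁿ ≺ 7·nⁿ.
The fastest-growing term 7·nⁿ dominates as n → ∞; dropping its constant factor gives Θ(nⁿ).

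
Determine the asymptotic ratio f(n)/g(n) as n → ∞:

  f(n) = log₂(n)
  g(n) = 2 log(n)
1/(2*log(2))

Since log₂(n) and 2 log(n) have the same growth rate (O(log n)),
the ratio converges to a constant: 1/(2*log(2)).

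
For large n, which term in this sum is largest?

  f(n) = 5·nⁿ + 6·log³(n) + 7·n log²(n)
5·nⁿ

Looking at each term:
  - 5·nⁿ is O(nⁿ)
  - 6·log³(n) is O(log³ n)
  - 7·n log²(n) is O(n log² n)

The term 5·nⁿ (O(nⁿ)) grows fastest and dominates all others.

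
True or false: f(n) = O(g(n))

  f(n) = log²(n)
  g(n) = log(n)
False

f(n) = log²(n) is O(log² n), and g(n) = log(n) is O(log n).
Since O(log² n) grows faster than O(log n), f(n) = O(g(n)) is false.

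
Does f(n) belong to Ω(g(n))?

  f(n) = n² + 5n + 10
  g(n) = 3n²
True

f(n) = n² + 5n + 10 and g(n) = 3n² are both O(n²).
Big-Ω permits equal growth rates (f ≥ c·g for some c > 0), so f(n) = Ω(g(n)) is true.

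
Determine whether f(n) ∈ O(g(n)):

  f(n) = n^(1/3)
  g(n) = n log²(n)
True

f(n) = n^(1/3) is O(n^(1/3)), and g(n) = n log²(n) is O(n log² n).
Since O(n^(1/3)) ⊆ O(n log² n) (f grows no faster than g), f(n) = O(g(n)) is true.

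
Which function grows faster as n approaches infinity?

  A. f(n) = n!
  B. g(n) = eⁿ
A

f(n) = n! is O(n!), while g(n) = eⁿ is O(eⁿ).
Since O(n!) grows faster than O(eⁿ), f(n) dominates.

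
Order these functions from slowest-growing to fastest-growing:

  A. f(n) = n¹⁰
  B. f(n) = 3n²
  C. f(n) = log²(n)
C < B < A

Comparing growth rates:
C = log²(n) is O(log² n)
B = 3n² is O(n²)
A = n¹⁰ is O(n¹⁰)

Therefore, the order from slowest to fastest is: C < B < A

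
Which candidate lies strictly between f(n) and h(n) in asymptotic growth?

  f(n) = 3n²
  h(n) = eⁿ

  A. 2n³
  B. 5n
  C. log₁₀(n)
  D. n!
A

We need g(n) with 3n² = o(g(n)) and g(n) = o(eⁿ), i.e. O(n²) ≺ g ≺ O(eⁿ).
Check each option:
  A. 2n³ — O(n³) is strictly between O(n²) and O(eⁿ) ✓
  B. 5n — O(n) does not grow strictly faster than f(n)
  C. log₁₀(n) — O(log n) does not grow strictly faster than f(n)
  D. n! — O(n!) does not grow strictly slower than h(n)

Only option A (2n³) lies strictly between.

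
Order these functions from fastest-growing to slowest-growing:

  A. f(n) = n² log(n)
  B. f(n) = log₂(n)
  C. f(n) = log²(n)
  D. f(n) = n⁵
D > A > C > B

Comparing growth rates:
D = n⁵ is O(n⁵)
A = n² log(n) is O(n² log n)
C = log²(n) is O(log² n)
B = log₂(n) is O(log n)

Therefore, the order from fastest to slowest is: D > A > C > B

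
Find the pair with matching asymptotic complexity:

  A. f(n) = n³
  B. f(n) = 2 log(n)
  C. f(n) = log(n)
B and C

Examining each function:
  A. n³ is O(n³)
  B. 2 log(n) is O(log n)
  C. log(n) is O(log n)

Functions B and C both have the same complexity class.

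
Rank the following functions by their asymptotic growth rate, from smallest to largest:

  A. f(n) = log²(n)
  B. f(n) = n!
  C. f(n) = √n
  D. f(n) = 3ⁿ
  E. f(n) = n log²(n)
A < C < E < D < B

Comparing growth rates:
A = log²(n) is O(log² n)
C = √n is O(√n)
E = n log²(n) is O(n log² n)
D = 3ⁿ is O(3ⁿ)
B = n! is O(n!)

Therefore, the order from slowest to fastest is: A < C < E < D < B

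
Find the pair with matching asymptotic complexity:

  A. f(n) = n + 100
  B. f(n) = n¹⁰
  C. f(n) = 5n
A and C

Examining each function:
  A. n + 100 is O(n)
  B. n¹⁰ is O(n¹⁰)
  C. 5n is O(n)

Functions A and C both have the same complexity class.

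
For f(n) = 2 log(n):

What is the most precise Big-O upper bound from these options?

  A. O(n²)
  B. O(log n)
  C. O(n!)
B

f(n) = 2 log(n) is O(log n).
All listed options are valid Big-O bounds (upper bounds),
but O(log n) is the tightest (smallest valid bound).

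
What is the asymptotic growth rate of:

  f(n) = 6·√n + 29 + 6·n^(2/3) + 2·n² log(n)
Θ(n² log n)

Order the terms by growth rate: 29 ≺ 6·√n ≺ 6·n^(2/3) ≺ 2·n² log(n).
The fastest-growing term 2·n² log(n) dominates as n → ∞; dropping its constant factor gives Θ(n² log n).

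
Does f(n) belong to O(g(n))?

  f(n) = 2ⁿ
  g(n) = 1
False

f(n) = 2ⁿ is O(2ⁿ), and g(n) = 1 is O(1).
Since O(2ⁿ) grows faster than O(1), f(n) = O(g(n)) is false.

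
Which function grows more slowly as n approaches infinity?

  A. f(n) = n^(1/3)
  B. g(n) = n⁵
A

f(n) = n^(1/3) is O(n^(1/3)), while g(n) = n⁵ is O(n⁵).
Since O(n^(1/3)) grows slower than O(n⁵), f(n) is dominated.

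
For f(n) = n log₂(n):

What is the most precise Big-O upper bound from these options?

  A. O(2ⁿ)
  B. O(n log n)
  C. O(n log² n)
B

f(n) = n log₂(n) is O(n log n).
All listed options are valid Big-O bounds (upper bounds),
but O(n log n) is the tightest (smallest valid bound).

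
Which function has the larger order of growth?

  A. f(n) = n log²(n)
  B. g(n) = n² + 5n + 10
B

f(n) = n log²(n) is O(n log² n), while g(n) = n² + 5n + 10 is O(n²).
Since O(n²) grows faster than O(n log² n), g(n) dominates.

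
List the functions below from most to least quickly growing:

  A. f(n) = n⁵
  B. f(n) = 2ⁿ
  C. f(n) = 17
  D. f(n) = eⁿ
D > B > A > C

Comparing growth rates:
D = eⁿ is O(eⁿ)
B = 2ⁿ is O(2ⁿ)
A = n⁵ is O(n⁵)
C = 17 is O(1)

Therefore, the order from fastest to slowest is: D > B > A > C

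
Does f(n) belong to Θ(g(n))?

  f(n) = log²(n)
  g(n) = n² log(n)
False

f(n) = log²(n) is O(log² n), and g(n) = n² log(n) is O(n² log n).
Since they have different growth rates, f(n) = Θ(g(n)) is false.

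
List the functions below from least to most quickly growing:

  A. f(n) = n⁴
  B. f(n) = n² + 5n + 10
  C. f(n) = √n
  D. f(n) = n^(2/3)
C < D < B < A

Comparing growth rates:
C = √n is O(√n)
D = n^(2/3) is O(n^(2/3))
B = n² + 5n + 10 is O(n²)
A = n⁴ is O(n⁴)

Therefore, the order from slowest to fastest is: C < D < B < A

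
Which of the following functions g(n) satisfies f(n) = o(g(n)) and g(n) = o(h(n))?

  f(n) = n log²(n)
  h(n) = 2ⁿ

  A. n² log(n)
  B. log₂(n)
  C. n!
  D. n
A

We need g(n) with n log²(n) = o(g(n)) and g(n) = o(2ⁿ), i.e. O(n log² n) ≺ g ≺ O(2ⁿ).
Check each option:
  A. n² log(n) — O(n² log n) is strictly between O(n log² n) and O(2ⁿ) ✓
  B. log₂(n) — O(log n) does not grow strictly faster than f(n)
  C. n! — O(n!) does not grow strictly slower than h(n)
  D. n — O(n) does not grow strictly faster than f(n)

Only option A (n² log(n)) lies strictly between.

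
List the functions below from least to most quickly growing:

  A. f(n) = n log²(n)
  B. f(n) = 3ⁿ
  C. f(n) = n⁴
A < C < B

Comparing growth rates:
A = n log²(n) is O(n log² n)
C = n⁴ is O(n⁴)
B = 3ⁿ is O(3ⁿ)

Therefore, the order from slowest to fastest is: A < C < B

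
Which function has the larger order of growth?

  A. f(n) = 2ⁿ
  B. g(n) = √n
A

f(n) = 2ⁿ is O(2ⁿ), while g(n) = √n is O(√n).
Since O(2ⁿ) grows faster than O(√n), f(n) dominates.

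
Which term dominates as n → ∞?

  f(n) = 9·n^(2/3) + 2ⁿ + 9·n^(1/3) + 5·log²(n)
2ⁿ

Looking at each term:
  - 9·n^(2/3) is O(n^(2/3))
  - 2ⁿ is O(2ⁿ)
  - 9·n^(1/3) is O(n^(1/3))
  - 5·log²(n) is O(log² n)

The term 2ⁿ (O(2ⁿ)) grows fastest and dominates all others.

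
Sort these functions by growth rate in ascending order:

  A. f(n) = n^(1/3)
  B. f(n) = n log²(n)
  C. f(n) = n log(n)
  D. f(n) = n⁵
A < C < B < D

Comparing growth rates:
A = n^(1/3) is O(n^(1/3))
C = n log(n) is O(n log n)
B = n log²(n) is O(n log² n)
D = n⁵ is O(n⁵)

Therefore, the order from slowest to fastest is: A < C < B < D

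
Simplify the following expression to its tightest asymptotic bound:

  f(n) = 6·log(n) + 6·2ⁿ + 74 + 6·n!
Θ(n!)

Order the terms by growth rate: 74 ≺ 6·log(n) ≺ 6·2ⁿ ≺ 6·n!.
The fastest-growing term 6·n! dominates as n → ∞; dropping its constant factor gives Θ(n!).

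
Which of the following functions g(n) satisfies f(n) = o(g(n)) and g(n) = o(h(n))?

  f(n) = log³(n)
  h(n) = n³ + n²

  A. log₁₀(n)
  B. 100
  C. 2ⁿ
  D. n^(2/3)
D

We need g(n) with log³(n) = o(g(n)) and g(n) = o(n³ + n²), i.e. O(log³ n) ≺ g ≺ O(n³).
Check each option:
  A. log₁₀(n) — O(log n) does not grow strictly faster than f(n)
  B. 100 — O(1) does not grow strictly faster than f(n)
  C. 2ⁿ — O(2ⁿ) does not grow strictly slower than h(n)
  D. n^(2/3) — O(n^(2/3)) is strictly between O(log³ n) and O(n³) ✓

Only option D (n^(2/3)) lies strictly between.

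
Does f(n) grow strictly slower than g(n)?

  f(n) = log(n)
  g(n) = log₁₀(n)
False

f(n) = log(n) is O(log n), and g(n) = log₁₀(n) is O(log n).
Since they have the same growth rate, f(n) = o(g(n)) is false.
(f = o(g) requires f to grow strictly slower, not equal.)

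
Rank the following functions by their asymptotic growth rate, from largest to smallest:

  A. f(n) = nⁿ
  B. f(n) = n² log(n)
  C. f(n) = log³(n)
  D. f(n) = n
A > B > D > C

Comparing growth rates:
A = nⁿ is O(nⁿ)
B = n² log(n) is O(n² log n)
D = n is O(n)
C = log³(n) is O(log³ n)

Therefore, the order from fastest to slowest is: A > B > D > C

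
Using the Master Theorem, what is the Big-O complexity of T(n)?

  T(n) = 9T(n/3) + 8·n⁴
Θ(n⁴)

Master Theorem: a = 9, b = 3, f(n) = 8·n⁴.
Compute the critical exponent d = log₃(9) = 2.
Compare f(n) = Θ(n⁴) against n^d:
  k = 4 > d = 2, so f(n) = Ω(n^(d+ε)) — Case 3.
  Regularity: a·(n/b)^4/n^4 = a/b^4 = 9/81 < 1 ✓.
  The top-level work dominates: T(n) = Θ(f(n)) = Θ(n⁴).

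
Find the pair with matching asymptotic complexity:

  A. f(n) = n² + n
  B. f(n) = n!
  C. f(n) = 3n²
A and C

Examining each function:
  A. n² + n is O(n²)
  B. n! is O(n!)
  C. 3n² is O(n²)

Functions A and C both have the same complexity class.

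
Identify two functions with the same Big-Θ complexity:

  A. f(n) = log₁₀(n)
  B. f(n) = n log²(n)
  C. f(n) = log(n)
A and C

Examining each function:
  A. log₁₀(n) is O(log n)
  B. n log²(n) is O(n log² n)
  C. log(n) is O(log n)

Functions A and C both have the same complexity class.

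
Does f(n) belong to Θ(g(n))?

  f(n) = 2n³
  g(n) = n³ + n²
True

f(n) = 2n³ and g(n) = n³ + n² are both O(n³).
Since they have the same asymptotic growth rate, f(n) = Θ(g(n)) is true.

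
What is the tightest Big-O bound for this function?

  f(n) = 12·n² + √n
O(n²)

The dominant term in 12·n² + √n is 12·n², which is Θ(n²).
Lower-order terms (√n) are asymptotically negligible.
Constants are absorbed, so the tightest bound is O(n²).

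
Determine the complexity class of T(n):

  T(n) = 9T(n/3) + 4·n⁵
Θ(n⁵)

Master Theorem: a = 9, b = 3, f(n) = 4·n⁵.
Compute the critical exponent d = log₃(9) = 2.
Compare f(n) = Θ(n⁵) against n^d:
  k = 5 > d = 2, so f(n) = Ω(n^(d+ε)) — Case 3.
  Regularity: a·(n/b)^5/n^5 = a/b^5 = 9/243 < 1 ✓.
  The top-level work dominates: T(n) = Θ(f(n)) = Θ(n⁵).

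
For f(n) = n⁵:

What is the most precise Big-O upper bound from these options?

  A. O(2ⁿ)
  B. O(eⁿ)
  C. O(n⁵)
C

f(n) = n⁵ is O(n⁵).
All listed options are valid Big-O bounds (upper bounds),
but O(n⁵) is the tightest (smallest valid bound).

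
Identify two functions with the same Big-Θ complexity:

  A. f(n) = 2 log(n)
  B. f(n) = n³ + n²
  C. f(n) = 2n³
B and C

Examining each function:
  A. 2 log(n) is O(log n)
  B. n³ + n² is O(n³)
  C. 2n³ is O(n³)

Functions B and C both have the same complexity class.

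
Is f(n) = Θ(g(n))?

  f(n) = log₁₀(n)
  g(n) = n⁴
False

f(n) = log₁₀(n) is O(log n), and g(n) = n⁴ is O(n⁴).
Since they have different growth rates, f(n) = Θ(g(n)) is false.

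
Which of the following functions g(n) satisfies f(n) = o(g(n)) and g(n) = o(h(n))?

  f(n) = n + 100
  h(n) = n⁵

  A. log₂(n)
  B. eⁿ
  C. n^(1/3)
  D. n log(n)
D

We need g(n) with n + 100 = o(g(n)) and g(n) = o(n⁵), i.e. O(n) ≺ g ≺ O(n⁵).
Check each option:
  A. log₂(n) — O(log n) does not grow strictly faster than f(n)
  B. eⁿ — O(eⁿ) does not grow strictly slower than h(n)
  C. n^(1/3) — O(n^(1/3)) does not grow strictly faster than f(n)
  D. n log(n) — O(n log n) is strictly between O(n) and O(n⁵) ✓

Only option D (n log(n)) lies strictly between.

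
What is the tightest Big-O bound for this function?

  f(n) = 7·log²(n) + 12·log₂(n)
O(log² n)

The dominant term in 7·log²(n) + 12·log₂(n) is 7·log²(n), which is Θ(log² n).
Lower-order terms (12·log₂(n)) are asymptotically negligible.
Constants are absorbed, so the tightest bound is O(log² n).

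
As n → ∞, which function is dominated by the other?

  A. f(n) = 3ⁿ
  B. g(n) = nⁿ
A

f(n) = 3ⁿ is O(3ⁿ), while g(n) = nⁿ is O(nⁿ).
Since O(3ⁿ) grows slower than O(nⁿ), f(n) is dominated.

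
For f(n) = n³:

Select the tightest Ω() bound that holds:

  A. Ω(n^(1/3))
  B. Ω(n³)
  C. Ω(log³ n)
B

f(n) = n³ is Ω(n³).
All listed options are valid Big-Ω bounds (lower bounds),
but Ω(n³) is the tightest (largest valid bound).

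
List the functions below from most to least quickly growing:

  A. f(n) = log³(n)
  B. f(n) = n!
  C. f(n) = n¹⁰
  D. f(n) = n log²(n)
B > C > D > A

Comparing growth rates:
B = n! is O(n!)
C = n¹⁰ is O(n¹⁰)
D = n log²(n) is O(n log² n)
A = log³(n) is O(log³ n)

Therefore, the order from fastest to slowest is: B > C > D > A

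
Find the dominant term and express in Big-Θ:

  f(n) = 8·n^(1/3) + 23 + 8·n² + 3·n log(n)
Θ(n²)

Order the terms by growth rate: 23 ≺ 8·n^(1/3) ≺ 3·n log(n) ≺ 8·n².
The fastest-growing term 8·n² dominates as n → ∞; dropping its constant factor gives Θ(n²).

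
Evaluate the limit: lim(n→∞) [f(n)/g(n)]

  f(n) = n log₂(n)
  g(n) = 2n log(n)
1/(2*log(2))

Since n log₂(n) and 2n log(n) have the same growth rate (O(n log n)),
the ratio converges to a constant: 1/(2*log(2)).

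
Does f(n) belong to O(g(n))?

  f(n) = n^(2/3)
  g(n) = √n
False

f(n) = n^(2/3) is O(n^(2/3)), and g(n) = √n is O(√n).
Since O(n^(2/3)) grows faster than O(√n), f(n) = O(g(n)) is false.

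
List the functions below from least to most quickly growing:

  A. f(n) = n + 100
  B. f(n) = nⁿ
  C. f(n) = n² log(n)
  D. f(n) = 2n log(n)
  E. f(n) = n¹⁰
A < D < C < E < B

Comparing growth rates:
A = n + 100 is O(n)
D = 2n log(n) is O(n log n)
C = n² log(n) is O(n² log n)
E = n¹⁰ is O(n¹⁰)
B = nⁿ is O(nⁿ)

Therefore, the order from slowest to fastest is: A < D < C < E < B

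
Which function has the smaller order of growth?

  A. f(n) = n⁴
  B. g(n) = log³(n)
B

f(n) = n⁴ is O(n⁴), while g(n) = log³(n) is O(log³ n).
Since O(log³ n) grows slower than O(n⁴), g(n) is dominated.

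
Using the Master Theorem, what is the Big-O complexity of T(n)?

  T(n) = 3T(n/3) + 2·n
Θ(n log n)

Master Theorem: a = 3, b = 3, f(n) = 2·n.
Compute the critical exponent d = log₃(3) = 1.
Compare f(n) = Θ(n) against n^d:
  k = 1 = d, so f(n) = Θ(n^d) — Case 2.
  Work is balanced across levels: T(n) = Θ(n^d log n) = Θ(n log n).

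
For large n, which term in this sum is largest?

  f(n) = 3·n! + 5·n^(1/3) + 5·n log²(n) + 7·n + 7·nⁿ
7·nⁿ

Looking at each term:
  - 3·n! is O(n!)
  - 5·n^(1/3) is O(n^(1/3))
  - 5·n log²(n) is O(n log² n)
  - 7·n is O(n)
  - 7·nⁿ is O(nⁿ)

The term 7·nⁿ (O(nⁿ)) grows fastest and dominates all others.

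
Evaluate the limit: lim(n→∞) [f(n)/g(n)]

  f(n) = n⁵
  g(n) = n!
0

Since n⁵ (O(n⁵)) grows slower than n! (O(n!)),
the ratio f(n)/g(n) → 0 as n → ∞.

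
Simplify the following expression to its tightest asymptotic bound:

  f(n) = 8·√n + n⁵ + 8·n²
Θ(n⁵)

Order the terms by growth rate: 8·√n ≺ 8·n² ≺ n⁵.
The fastest-growing term n⁵ dominates as n → ∞; dropping its constant factor gives Θ(n⁵).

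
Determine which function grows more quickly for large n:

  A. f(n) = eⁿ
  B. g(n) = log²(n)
A

f(n) = eⁿ is O(eⁿ), while g(n) = log²(n) is O(log² n).
Since O(eⁿ) grows faster than O(log² n), f(n) dominates.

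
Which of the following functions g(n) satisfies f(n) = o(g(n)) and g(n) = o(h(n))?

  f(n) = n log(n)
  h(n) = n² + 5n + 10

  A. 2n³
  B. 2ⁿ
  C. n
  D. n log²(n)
D

We need g(n) with n log(n) = o(g(n)) and g(n) = o(n² + 5n + 10), i.e. O(n log n) ≺ g ≺ O(n²).
Check each option:
  A. 2n³ — O(n³) does not grow strictly slower than h(n)
  B. 2ⁿ — O(2ⁿ) does not grow strictly slower than h(n)
  C. n — O(n) does not grow strictly faster than f(n)
  D. n log²(n) — O(n log² n) is strictly between O(n log n) and O(n²) ✓

Only option D (n log²(n)) lies strictly between.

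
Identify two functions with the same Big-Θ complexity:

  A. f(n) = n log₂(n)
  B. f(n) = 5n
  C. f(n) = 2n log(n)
A and C

Examining each function:
  A. n log₂(n) is O(n log n)
  B. 5n is O(n)
  C. 2n log(n) is O(n log n)

Functions A and C both have the same complexity class.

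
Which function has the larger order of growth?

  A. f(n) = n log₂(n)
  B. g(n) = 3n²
B

f(n) = n log₂(n) is O(n log n), while g(n) = 3n² is O(n²).
Since O(n²) grows faster than O(n log n), g(n) dominates.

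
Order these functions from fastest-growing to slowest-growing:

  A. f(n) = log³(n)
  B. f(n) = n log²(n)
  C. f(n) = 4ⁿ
C > B > A

Comparing growth rates:
C = 4ⁿ is O(4ⁿ)
B = n log²(n) is O(n log² n)
A = log³(n) is O(log³ n)

Therefore, the order from fastest to slowest is: C > B > A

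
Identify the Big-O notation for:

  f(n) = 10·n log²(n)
O(n log² n)

The dominant term in 10·n log²(n) is 10·n log²(n), which is Θ(n log² n).
Constants are absorbed, so the tightest bound is O(n log² n).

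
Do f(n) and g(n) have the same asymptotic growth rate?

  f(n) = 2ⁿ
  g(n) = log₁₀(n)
False

f(n) = 2ⁿ is O(2ⁿ), and g(n) = log₁₀(n) is O(log n).
Since they have different growth rates, f(n) = Θ(g(n)) is false.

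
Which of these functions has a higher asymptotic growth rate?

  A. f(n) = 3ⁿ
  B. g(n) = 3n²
A

f(n) = 3ⁿ is O(3ⁿ), while g(n) = 3n² is O(n²).
Since O(3ⁿ) grows faster than O(n²), f(n) dominates.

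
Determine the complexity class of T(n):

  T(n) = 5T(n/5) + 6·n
Θ(n log n)

Master Theorem: a = 5, b = 5, f(n) = 6·n.
Compute the critical exponent d = log₅(5) = 1.
Compare f(n) = Θ(n) against n^d:
  k = 1 = d, so f(n) = Θ(n^d) — Case 2.
  Work is balanced across levels: T(n) = Θ(n^d log n) = Θ(n log n).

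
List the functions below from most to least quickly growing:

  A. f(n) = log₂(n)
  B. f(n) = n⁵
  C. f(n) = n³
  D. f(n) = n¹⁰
D > B > C > A

Comparing growth rates:
D = n¹⁰ is O(n¹⁰)
B = n⁵ is O(n⁵)
C = n³ is O(n³)
A = log₂(n) is O(log n)

Therefore, the order from fastest to slowest is: D > B > C > A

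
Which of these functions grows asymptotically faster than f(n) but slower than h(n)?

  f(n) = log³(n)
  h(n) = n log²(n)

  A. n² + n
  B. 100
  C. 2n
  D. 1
C

We need g(n) with log³(n) = o(g(n)) and g(n) = o(n log²(n)), i.e. O(log³ n) ≺ g ≺ O(n log² n).
Check each option:
  A. n² + n — O(n²) does not grow strictly slower than h(n)
  B. 100 — O(1) does not grow strictly faster than f(n)
  C. 2n — O(n) is strictly between O(log³ n) and O(n log² n) ✓
  D. 1 — O(1) does not grow strictly faster than f(n)

Only option C (2n) lies strictly between.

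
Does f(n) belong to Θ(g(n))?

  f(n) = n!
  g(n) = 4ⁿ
False

f(n) = n! is O(n!), and g(n) = 4ⁿ is O(4ⁿ).
Since they have different growth rates, f(n) = Θ(g(n)) is false.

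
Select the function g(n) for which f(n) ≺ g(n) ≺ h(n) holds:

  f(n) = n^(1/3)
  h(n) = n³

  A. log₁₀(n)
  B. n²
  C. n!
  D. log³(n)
B

We need g(n) with n^(1/3) = o(g(n)) and g(n) = o(n³), i.e. O(n^(1/3)) ≺ g ≺ O(n³).
Check each option:
  A. log₁₀(n) — O(log n) does not grow strictly faster than f(n)
  B. n² — O(n²) is strictly between O(n^(1/3)) and O(n³) ✓
  C. n! — O(n!) does not grow strictly slower than h(n)
  D. log³(n) — O(log³ n) does not grow strictly faster than f(n)

Only option B (n²) lies strictly between.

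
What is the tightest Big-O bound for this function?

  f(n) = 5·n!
O(n!)

The dominant term in 5·n! is 5·n!, which is Θ(n!).
Constants are absorbed, so the tightest bound is O(n!).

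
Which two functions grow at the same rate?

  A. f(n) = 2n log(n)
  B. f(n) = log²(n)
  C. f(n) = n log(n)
A and C

Examining each function:
  A. 2n log(n) is O(n log n)
  B. log²(n) is O(log² n)
  C. n log(n) is O(n log n)

Functions A and C both have the same complexity class.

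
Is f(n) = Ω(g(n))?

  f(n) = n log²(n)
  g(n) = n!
False

f(n) = n log²(n) is O(n log² n), and g(n) = n! is O(n!).
Since O(n log² n) grows slower than O(n!), f(n) = Ω(g(n)) is false.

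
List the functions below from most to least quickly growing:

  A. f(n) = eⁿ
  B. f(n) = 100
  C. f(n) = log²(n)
A > C > B

Comparing growth rates:
A = eⁿ is O(eⁿ)
C = log²(n) is O(log² n)
B = 100 is O(1)

Therefore, the order from fastest to slowest is: A > C > B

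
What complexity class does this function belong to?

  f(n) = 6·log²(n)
O(log² n)

The dominant term in 6·log²(n) is 6·log²(n), which is Θ(log² n).
Constants are absorbed, so the tightest bound is O(log² n).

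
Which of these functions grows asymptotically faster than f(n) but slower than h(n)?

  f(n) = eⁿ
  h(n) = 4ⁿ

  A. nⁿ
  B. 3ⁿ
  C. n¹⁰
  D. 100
B

We need g(n) with eⁿ = o(g(n)) and g(n) = o(4ⁿ), i.e. O(eⁿ) ≺ g ≺ O(4ⁿ).
Check each option:
  A. nⁿ — O(nⁿ) does not grow strictly slower than h(n)
  B. 3ⁿ — O(3ⁿ) is strictly between O(eⁿ) and O(4ⁿ) ✓
  C. n¹⁰ — O(n¹⁰) does not grow strictly faster than f(n)
  D. 100 — O(1) does not grow strictly faster than f(n)

Only option B (3ⁿ) lies strictly between.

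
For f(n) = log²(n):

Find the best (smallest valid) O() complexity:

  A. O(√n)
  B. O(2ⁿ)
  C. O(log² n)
C

f(n) = log²(n) is O(log² n).
All listed options are valid Big-O bounds (upper bounds),
but O(log² n) is the tightest (smallest valid bound).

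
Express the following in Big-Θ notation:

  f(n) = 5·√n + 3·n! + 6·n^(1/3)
Θ(n!)

Order the terms by growth rate: 6·n^(1/3) ≺ 5·√n ≺ 3·n!.
The fastest-growing term 3·n! dominates as n → ∞; dropping its constant factor gives Θ(n!).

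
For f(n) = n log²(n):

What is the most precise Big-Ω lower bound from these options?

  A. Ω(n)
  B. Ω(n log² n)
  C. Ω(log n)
B

f(n) = n log²(n) is Ω(n log² n).
All listed options are valid Big-Ω bounds (lower bounds),
but Ω(n log² n) is the tightest (largest valid bound).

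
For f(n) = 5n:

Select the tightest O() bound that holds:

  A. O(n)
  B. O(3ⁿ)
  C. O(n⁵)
A

f(n) = 5n is O(n).
All listed options are valid Big-O bounds (upper bounds),
but O(n) is the tightest (smallest valid bound).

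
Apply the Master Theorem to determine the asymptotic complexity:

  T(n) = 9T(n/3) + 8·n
Θ(n²)

Master Theorem: a = 9, b = 3, f(n) = 8·n.
Compute the critical exponent d = log₃(9) = 2.
Compare f(n) = Θ(n) against n^d:
  k = 1 < d = 2, so f(n) = O(n^(d-ε)) — Case 1.
  The recursion cost dominates: T(n) = Θ(n^d) = Θ(n²).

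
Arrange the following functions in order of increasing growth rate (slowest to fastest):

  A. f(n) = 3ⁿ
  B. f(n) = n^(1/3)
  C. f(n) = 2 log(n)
C < B < A

Comparing growth rates:
C = 2 log(n) is O(log n)
B = n^(1/3) is O(n^(1/3))
A = 3ⁿ is O(3ⁿ)

Therefore, the order from slowest to fastest is: C < B < A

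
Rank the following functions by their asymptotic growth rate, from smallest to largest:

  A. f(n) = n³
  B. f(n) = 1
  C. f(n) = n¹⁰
B < A < C

Comparing growth rates:
B = 1 is O(1)
A = n³ is O(n³)
C = n¹⁰ is O(n¹⁰)

Therefore, the order from slowest to fastest is: B < A < C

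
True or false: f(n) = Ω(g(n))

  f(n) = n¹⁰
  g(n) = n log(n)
True

f(n) = n¹⁰ is O(n¹⁰), and g(n) = n log(n) is O(n log n).
Since O(n¹⁰) grows at least as fast as O(n log n), f(n) = Ω(g(n)) is true.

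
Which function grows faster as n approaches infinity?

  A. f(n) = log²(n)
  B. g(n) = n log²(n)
B

f(n) = log²(n) is O(log² n), while g(n) = n log²(n) is O(n log² n).
Since O(n log² n) grows faster than O(log² n), g(n) dominates.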